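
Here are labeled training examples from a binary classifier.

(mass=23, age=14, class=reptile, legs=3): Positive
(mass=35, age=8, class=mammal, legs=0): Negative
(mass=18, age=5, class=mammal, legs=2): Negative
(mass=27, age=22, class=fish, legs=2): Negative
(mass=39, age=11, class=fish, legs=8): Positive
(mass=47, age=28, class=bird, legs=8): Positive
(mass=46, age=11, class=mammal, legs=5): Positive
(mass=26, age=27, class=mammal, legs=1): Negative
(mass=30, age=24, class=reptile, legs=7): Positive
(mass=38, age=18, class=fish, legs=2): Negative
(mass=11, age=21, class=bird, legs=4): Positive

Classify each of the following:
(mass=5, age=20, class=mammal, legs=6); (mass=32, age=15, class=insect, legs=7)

Positive, Positive

The simplest hypothesis consistent with all the labels is: legs ≥ 3.
(mass=5, age=20, class=mammal, legs=6) → legs = 6 → Positive. (mass=32, age=15, class=insect, legs=7) → legs = 7 → Positive.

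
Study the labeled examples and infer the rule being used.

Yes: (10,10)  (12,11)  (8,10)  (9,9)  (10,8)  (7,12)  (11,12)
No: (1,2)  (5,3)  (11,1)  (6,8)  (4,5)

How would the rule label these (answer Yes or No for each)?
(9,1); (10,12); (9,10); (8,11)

The pattern is that an item is 'Yes' exactly when: sum ≥ 18.

No, Yes, Yes, Yes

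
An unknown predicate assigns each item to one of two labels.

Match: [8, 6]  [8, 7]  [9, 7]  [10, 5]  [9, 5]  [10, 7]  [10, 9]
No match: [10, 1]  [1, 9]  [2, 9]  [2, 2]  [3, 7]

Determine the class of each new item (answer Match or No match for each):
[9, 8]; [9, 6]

Match, Match

Rule: sum ≥ 14. This holds for each 'Match' example and fails for each 'No match' one.
[9, 8]: 9+8 = 17, has this property → Match.
[9, 6]: 9+6 = 15, has this property → Match.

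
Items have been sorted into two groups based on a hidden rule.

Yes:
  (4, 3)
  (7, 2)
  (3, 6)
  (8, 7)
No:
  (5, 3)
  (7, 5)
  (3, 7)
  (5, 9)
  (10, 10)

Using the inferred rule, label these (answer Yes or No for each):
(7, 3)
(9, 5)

The rule appears to be: sum is odd.
(7, 3) — 7+3 = 10, hence No. (9, 5) — 9+5 = 14, hence No.

No, No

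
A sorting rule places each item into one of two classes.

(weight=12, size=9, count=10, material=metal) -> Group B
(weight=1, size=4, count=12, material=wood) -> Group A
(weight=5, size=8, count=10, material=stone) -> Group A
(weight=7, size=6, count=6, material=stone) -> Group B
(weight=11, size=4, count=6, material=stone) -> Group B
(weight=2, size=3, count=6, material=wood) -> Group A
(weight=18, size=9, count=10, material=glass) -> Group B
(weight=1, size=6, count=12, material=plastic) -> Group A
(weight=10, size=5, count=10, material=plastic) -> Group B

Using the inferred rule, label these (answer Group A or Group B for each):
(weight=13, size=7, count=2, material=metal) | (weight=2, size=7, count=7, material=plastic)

Group B, Group A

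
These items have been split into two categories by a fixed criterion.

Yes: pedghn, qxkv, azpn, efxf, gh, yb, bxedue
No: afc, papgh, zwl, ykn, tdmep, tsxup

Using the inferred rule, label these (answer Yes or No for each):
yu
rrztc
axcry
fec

Yes, No, No, No

Checking candidate rules against both groups, what survives is: even length.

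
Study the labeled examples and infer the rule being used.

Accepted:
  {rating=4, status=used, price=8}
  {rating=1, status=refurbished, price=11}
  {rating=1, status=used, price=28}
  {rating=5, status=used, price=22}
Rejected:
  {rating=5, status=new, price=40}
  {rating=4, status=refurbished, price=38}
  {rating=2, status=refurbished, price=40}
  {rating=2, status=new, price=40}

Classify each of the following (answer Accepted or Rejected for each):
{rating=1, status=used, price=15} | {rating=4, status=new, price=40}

The common property of the 'Accepted' items is: price ≤ 28. No 'Rejected' item has it.
{rating=1, status=used, price=15} — price = 15, hence Accepted. {rating=4, status=new, price=40} — price = 40, hence Rejected.

Accepted, Rejected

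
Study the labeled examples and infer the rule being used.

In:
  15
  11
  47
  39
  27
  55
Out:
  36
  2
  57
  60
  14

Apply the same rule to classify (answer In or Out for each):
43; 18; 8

The pattern is that an item is 'In' exactly when: ≡ 3 (mod 4).
43 — 43 mod 4 = 3, hence In.
18 — 18 mod 4 = 2, hence Out.
8 — 8 mod 4 = 0, hence Out.

In, Out, Out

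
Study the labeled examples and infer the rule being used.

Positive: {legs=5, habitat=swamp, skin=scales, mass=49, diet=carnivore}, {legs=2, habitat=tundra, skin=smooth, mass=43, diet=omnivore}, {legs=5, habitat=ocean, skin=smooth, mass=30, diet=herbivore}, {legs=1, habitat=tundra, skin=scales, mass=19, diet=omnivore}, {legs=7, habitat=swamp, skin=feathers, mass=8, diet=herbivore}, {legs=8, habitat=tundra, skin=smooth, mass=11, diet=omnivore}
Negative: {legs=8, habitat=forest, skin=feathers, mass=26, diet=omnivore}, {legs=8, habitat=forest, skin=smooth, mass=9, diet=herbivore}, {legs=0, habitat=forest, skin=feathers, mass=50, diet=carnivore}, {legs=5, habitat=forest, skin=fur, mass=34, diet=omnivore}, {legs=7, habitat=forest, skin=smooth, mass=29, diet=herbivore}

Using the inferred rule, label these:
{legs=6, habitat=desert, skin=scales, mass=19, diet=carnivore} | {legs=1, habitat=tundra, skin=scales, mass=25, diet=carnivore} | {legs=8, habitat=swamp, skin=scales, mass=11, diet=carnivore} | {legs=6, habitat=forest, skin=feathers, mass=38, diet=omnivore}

The common property of the 'Positive' items is: habitat is not forest. No 'Negative' item has it.
Positive: {legs=6, habitat=desert, skin=scales, mass=19, diet=carnivore}, since habitat is desert. Positive: {legs=1, habitat=tundra, skin=scales, mass=25, diet=carnivore}, since habitat is tundra. Positive: {legs=8, habitat=swamp, skin=scales, mass=11, diet=carnivore}, since habitat is swamp. Negative: {legs=6, habitat=forest, skin=feathers, mass=38, diet=omnivore}, since habitat is forest.

Positive, Positive, Positive, Negative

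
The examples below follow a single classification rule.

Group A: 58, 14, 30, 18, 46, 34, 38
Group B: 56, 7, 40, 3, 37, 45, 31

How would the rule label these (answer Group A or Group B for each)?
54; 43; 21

The classifier is using: ≡ 2 (mod 4).
54: 54 mod 4 = 2 — checks out, so Group A.
43: 43 mod 4 = 3 — does not satisfy this, so Group B.
21: 21 mod 4 = 1 — does not satisfy this, so Group B.

Group A, Group B, Group B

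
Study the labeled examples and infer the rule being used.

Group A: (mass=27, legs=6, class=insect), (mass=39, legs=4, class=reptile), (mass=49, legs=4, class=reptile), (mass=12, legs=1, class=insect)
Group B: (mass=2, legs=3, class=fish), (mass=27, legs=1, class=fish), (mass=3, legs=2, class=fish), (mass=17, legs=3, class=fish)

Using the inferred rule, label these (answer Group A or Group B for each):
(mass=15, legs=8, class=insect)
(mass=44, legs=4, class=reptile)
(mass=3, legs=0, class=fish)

The classifier is using: class is not fish.
Group A: (mass=15, legs=8, class=insect), since class is insect. Group A: (mass=44, legs=4, class=reptile), since class is reptile. Group B: (mass=3, legs=0, class=fish), since class is fish.

Group A, Group A, Group B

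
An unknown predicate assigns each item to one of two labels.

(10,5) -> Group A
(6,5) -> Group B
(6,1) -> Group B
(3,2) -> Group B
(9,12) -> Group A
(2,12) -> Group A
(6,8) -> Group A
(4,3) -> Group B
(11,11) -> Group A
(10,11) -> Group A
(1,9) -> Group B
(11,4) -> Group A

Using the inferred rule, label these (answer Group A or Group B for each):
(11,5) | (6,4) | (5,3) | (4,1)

Group A, Group B, Group B, Group B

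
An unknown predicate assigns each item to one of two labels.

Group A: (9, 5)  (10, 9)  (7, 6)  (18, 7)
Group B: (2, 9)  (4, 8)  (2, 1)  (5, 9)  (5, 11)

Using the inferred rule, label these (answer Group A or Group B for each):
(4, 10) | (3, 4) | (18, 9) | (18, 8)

Group B, Group B, Group A, Group A

The common property of the 'Group A' items is: first ≥ 6. No 'Group B' item has it.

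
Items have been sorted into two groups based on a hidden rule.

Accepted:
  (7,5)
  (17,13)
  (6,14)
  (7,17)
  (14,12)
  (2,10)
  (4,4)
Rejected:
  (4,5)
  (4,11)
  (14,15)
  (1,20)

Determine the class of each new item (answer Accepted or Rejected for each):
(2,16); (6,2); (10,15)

Accepted, Accepted, Rejected

A rule that fits every label: sum is even — true of each 'Accepted' example, false of each 'Rejected' one.
(2,16): Accepted (2+16 = 18). (6,2): Accepted (6+2 = 8). (10,15): Rejected (10+15 = 25).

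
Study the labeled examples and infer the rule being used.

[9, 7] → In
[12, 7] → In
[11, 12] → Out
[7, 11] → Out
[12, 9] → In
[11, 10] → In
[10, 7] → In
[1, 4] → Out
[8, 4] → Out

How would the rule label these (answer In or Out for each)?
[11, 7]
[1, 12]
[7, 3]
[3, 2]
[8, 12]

In, Out, Out, Out, Out

The rule appears to be: first > second AND sum ≥ 16.
In: [11, 7], since 11 > 7, 11+7 = 18. Out: [1, 12], since 1 < 12, 1+12 = 13. Out: [7, 3], since 7 > 3, 7+3 = 10. Out: [3, 2], since 3 > 2, 3+2 = 5. Out: [8, 12], since 8 < 12, 8+12 = 20.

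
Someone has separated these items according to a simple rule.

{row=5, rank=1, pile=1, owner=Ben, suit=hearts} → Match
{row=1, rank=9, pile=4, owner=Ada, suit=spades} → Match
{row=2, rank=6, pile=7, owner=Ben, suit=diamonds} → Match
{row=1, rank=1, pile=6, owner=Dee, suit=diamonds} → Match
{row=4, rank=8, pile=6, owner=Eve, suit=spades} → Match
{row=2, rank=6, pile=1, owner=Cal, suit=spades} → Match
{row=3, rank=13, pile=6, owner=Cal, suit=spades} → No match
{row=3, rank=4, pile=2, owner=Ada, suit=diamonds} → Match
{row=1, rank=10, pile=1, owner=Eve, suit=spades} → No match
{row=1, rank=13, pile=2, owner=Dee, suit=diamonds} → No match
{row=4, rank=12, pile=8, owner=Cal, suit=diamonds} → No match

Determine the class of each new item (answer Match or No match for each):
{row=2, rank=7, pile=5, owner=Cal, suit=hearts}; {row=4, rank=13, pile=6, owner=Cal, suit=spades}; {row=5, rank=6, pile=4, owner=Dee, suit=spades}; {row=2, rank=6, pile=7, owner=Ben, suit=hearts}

Match, No match, Match, Match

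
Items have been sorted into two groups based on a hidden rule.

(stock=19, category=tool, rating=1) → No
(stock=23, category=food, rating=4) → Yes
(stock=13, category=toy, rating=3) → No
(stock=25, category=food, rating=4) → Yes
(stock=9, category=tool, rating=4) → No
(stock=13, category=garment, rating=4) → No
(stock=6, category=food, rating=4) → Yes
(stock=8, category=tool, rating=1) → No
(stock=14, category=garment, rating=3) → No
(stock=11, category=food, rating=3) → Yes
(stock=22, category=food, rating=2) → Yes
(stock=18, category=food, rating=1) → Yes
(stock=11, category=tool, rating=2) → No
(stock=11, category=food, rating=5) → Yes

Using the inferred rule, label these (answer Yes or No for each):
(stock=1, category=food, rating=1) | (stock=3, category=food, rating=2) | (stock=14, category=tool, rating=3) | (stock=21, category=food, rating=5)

The classifier is using: category is food.
(stock=1, category=food, rating=1): category is food — matches, so Yes. (stock=3, category=food, rating=2): category is food — matches, so Yes. (stock=14, category=tool, rating=3): category is tool — does not pass, so No. (stock=21, category=food, rating=5): category is food — matches, so Yes.

Yes, Yes, No, Yes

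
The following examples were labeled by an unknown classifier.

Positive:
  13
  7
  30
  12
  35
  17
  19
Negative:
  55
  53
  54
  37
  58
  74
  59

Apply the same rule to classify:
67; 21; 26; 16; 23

Negative, Positive, Positive, Positive, Positive

All 'Positive' examples share one property — at most 35 — and every 'Negative' example lacks it.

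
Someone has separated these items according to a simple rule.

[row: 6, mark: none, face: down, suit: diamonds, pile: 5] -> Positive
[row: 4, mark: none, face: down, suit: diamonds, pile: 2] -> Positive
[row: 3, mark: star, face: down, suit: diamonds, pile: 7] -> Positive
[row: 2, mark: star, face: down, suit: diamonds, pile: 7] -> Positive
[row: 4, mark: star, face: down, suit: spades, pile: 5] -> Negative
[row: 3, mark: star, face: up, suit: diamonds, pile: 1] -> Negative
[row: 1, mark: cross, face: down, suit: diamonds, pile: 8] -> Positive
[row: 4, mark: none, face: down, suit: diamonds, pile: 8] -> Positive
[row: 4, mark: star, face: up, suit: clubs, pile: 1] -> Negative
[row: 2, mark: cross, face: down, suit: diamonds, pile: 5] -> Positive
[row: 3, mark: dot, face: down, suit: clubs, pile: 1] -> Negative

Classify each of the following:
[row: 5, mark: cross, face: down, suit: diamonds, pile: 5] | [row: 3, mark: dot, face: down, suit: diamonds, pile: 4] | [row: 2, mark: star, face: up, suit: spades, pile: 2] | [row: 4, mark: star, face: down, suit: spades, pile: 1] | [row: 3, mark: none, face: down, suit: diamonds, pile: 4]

Positive, Positive, Negative, Negative, Positive

A rule that fits every label: face is down AND suit is diamonds — true of each 'Positive' example, false of each 'Negative' one.
[row: 5, mark: cross, face: down, suit: diamonds, pile: 5]: face is down, suit is diamonds, has this property → Positive.
[row: 3, mark: dot, face: down, suit: diamonds, pile: 4]: face is down, suit is diamonds, has this property → Positive.
[row: 2, mark: star, face: up, suit: spades, pile: 2]: face is up, suit is spades, fails this test → Negative.
[row: 4, mark: star, face: down, suit: spades, pile: 1]: face is down, suit is spades, fails this test → Negative.
[row: 3, mark: none, face: down, suit: diamonds, pile: 4]: face is down, suit is diamonds, has this property → Positive.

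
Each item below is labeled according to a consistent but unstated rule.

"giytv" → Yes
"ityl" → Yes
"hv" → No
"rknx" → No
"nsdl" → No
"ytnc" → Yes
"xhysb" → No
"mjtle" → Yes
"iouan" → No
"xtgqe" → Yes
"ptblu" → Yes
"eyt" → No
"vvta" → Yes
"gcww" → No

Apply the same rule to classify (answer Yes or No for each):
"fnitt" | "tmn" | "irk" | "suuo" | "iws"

The pattern is that an item is 'Yes' exactly when: length ≥ 4 AND contains 't'.
"fnitt": Yes (length 5, has 't'). "tmn": No (length 3, has 't'). "irk": No (length 3, no 't'). "suuo": No (length 4, no 't'). "iws": No (length 3, no 't').

Yes, No, No, No, No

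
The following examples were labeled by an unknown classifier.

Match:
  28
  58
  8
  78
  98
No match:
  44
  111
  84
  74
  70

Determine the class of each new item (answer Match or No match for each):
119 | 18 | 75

No match, Match, No match

A rule that fits every label: ends in digit 8 — true of each 'Match' example, false of each 'No match' one.
119 → last digit 9 → No match. 18 → last digit 8 → Match. 75 → last digit 5 → No match.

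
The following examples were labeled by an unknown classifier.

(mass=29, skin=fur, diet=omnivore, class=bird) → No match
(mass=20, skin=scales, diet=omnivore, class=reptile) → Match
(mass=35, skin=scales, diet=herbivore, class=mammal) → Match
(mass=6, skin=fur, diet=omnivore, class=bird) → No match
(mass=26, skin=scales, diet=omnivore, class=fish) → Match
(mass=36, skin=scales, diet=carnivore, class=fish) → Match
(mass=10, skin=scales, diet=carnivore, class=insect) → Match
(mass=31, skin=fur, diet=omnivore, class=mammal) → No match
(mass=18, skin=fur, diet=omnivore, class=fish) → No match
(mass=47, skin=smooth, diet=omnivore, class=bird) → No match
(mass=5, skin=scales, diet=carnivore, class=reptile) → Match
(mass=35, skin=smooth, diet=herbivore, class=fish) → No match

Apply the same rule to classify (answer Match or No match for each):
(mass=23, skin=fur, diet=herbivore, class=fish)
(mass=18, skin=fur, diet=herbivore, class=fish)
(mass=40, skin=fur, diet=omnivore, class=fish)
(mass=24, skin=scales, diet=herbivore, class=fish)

No match, No match, No match, Match

All 'Match' examples share one property — skin is scales — and every 'No match' example lacks it.
(mass=23, skin=fur, diet=herbivore, class=fish): No match (skin is fur).
(mass=18, skin=fur, diet=herbivore, class=fish): No match (skin is fur).
(mass=40, skin=fur, diet=omnivore, class=fish): No match (skin is fur).
(mass=24, skin=scales, diet=herbivore, class=fish): Match (skin is scales).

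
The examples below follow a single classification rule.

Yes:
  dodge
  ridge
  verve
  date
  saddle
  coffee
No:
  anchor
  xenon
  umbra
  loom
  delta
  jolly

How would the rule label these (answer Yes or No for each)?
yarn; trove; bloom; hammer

No, Yes, No, No

The classifier is using: ends with 'e'.
yarn: ends with 'n', does not satisfy this → No. trove: ends with 'e', has this property → Yes. bloom: ends with 'm', does not satisfy this → No. hammer: ends with 'r', does not satisfy this → No.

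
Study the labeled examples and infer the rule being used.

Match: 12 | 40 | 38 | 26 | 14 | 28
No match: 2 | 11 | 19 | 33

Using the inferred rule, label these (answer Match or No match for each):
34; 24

The classifier is using: even AND at least 11.

Match, Match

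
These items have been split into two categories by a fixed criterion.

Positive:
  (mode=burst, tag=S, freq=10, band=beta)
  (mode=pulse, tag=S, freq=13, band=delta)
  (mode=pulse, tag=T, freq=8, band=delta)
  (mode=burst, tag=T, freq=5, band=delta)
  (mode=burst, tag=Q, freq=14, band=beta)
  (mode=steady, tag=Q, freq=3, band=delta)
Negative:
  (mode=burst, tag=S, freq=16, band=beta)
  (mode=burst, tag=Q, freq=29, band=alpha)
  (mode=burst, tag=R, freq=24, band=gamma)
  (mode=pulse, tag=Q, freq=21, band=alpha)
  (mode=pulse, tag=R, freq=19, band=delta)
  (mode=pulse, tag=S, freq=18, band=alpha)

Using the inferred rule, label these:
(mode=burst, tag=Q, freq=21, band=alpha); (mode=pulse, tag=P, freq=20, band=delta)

Negative, Negative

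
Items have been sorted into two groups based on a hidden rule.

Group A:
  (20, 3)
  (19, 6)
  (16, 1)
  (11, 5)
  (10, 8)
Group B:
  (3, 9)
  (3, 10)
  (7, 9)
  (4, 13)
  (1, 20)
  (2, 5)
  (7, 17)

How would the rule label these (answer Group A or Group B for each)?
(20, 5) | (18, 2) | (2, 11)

Group A, Group A, Group B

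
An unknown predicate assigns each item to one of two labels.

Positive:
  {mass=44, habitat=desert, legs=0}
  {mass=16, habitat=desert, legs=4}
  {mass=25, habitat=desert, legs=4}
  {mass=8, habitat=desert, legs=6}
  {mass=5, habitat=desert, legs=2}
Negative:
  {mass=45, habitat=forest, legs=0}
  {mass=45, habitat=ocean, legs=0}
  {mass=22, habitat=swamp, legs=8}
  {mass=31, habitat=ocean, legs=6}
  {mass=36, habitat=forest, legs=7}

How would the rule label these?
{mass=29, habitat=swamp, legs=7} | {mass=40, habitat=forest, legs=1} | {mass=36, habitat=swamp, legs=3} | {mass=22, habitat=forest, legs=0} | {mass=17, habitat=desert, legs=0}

Negative, Negative, Negative, Negative, Positive

The pattern is that an item is 'Positive' exactly when: habitat is desert.
{mass=29, habitat=swamp, legs=7} → habitat is swamp → Negative. {mass=40, habitat=forest, legs=1} → habitat is forest → Negative. {mass=36, habitat=swamp, legs=3} → habitat is swamp → Negative. {mass=22, habitat=forest, legs=0} → habitat is forest → Negative. {mass=17, habitat=desert, legs=0} → habitat is desert → Positive.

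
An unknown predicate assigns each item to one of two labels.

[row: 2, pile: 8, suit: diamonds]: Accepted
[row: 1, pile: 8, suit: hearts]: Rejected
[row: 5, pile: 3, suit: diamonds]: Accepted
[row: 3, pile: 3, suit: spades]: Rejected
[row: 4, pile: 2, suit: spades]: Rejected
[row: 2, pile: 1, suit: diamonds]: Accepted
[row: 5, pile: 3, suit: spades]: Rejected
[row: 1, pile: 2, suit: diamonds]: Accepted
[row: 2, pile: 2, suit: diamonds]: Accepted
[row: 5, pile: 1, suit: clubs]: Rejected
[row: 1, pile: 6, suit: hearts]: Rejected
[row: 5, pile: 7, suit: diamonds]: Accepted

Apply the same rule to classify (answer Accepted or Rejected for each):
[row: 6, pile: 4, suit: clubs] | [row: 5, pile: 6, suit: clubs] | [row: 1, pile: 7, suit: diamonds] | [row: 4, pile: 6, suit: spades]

Rejected, Rejected, Accepted, Rejected

A rule that fits every label: suit is diamonds — true of each 'Accepted' example, false of each 'Rejected' one.
[row: 6, pile: 4, suit: clubs]: Rejected (suit is clubs).
[row: 5, pile: 6, suit: clubs]: Rejected (suit is clubs).
[row: 1, pile: 7, suit: diamonds]: Accepted (suit is diamonds).
[row: 4, pile: 6, suit: spades]: Rejected (suit is spades).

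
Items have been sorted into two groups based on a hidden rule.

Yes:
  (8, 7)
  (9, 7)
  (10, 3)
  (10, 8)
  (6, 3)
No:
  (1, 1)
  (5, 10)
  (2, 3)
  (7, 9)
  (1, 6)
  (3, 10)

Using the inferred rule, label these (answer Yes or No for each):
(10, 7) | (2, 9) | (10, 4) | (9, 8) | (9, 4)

Looking at the examples, the only property every 'Yes' case has and every 'No' case lacks is: first > second.
(10, 7): 10 > 7 — fits, so Yes.
(2, 9): 2 < 9 — does not fit, so No.
(10, 4): 10 > 4 — fits, so Yes.
(9, 8): 9 > 8 — fits, so Yes.
(9, 4): 9 > 4 — fits, so Yes.

Yes, No, Yes, Yes, Yes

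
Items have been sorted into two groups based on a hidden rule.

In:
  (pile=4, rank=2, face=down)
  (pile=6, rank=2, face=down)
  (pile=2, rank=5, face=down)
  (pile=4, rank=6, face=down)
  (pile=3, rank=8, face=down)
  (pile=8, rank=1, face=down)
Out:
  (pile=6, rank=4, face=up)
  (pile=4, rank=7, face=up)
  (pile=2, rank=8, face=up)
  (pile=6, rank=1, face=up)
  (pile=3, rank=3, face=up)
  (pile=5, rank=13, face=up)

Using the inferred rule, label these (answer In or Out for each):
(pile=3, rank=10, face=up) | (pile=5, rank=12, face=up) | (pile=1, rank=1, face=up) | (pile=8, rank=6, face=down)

Rule: face is down. This holds for each 'In' example and fails for each 'Out' one.

Out, Out, Out, In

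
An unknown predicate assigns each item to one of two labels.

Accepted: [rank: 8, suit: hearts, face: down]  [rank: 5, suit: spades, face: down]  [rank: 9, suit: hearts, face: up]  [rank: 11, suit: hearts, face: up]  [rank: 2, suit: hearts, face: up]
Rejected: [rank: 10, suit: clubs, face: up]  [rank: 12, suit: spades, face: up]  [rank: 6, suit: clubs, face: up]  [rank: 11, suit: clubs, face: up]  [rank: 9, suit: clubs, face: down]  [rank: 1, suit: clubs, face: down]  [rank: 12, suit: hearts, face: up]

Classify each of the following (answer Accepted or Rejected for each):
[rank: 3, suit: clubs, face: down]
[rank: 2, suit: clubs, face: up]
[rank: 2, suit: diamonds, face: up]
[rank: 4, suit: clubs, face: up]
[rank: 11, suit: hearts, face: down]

The distinguishing property — suit is not clubs AND rank ≤ 11 — holds for all the 'Accepted' cases and none of the 'Rejected' cases.

Rejected, Rejected, Accepted, Rejected, Accepted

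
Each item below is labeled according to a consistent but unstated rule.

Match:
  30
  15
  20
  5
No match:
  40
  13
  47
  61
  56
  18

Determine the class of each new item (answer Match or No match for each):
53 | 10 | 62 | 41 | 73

The pattern is that an item is 'Match' exactly when: multiple of 5 AND at most 30.
53: 53 = 5·10 + 3, 53 > 30 — doesn't match, so No match.
10: 10 = 5·2, 10 ≤ 30 — passes, so Match.
62: 62 = 5·12 + 2, 62 > 30 — doesn't match, so No match.
41: 41 = 5·8 + 1, 41 > 30 — doesn't match, so No match.
73: 73 = 5·14 + 3, 73 > 30 — doesn't match, so No match.

No match, Match, No match, No match, No match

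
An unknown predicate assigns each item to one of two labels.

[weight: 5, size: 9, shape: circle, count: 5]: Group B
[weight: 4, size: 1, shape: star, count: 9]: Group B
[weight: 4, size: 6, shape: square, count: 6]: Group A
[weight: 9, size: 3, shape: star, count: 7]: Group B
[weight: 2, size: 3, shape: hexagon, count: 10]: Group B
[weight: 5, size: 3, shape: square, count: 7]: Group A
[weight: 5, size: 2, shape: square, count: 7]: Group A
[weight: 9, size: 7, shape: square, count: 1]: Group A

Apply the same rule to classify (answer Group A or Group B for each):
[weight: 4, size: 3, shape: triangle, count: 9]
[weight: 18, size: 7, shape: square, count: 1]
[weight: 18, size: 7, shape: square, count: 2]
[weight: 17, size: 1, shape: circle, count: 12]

Group B, Group A, Group A, Group B

Comparing the two groups points to one rule — shape is square.
[weight: 4, size: 3, shape: triangle, count: 9] → shape is triangle → Group B. [weight: 18, size: 7, shape: square, count: 1] → shape is square → Group A. [weight: 18, size: 7, shape: square, count: 2] → shape is square → Group A. [weight: 17, size: 1, shape: circle, count: 12] → shape is circle → Group B.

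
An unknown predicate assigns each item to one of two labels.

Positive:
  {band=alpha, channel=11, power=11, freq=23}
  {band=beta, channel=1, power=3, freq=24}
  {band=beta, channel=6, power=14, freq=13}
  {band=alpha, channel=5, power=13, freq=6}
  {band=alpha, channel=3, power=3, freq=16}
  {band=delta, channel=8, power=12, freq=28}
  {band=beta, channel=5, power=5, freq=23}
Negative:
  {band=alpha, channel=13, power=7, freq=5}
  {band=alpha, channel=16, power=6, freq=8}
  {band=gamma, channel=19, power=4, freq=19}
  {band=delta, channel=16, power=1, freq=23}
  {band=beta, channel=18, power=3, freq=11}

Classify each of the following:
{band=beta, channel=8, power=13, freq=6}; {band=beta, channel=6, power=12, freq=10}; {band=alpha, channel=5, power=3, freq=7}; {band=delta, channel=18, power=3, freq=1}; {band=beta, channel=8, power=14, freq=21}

Positive, Positive, Positive, Negative, Positive

One predicate separates the groups cleanly: channel ≤ 11.
{band=beta, channel=8, power=13, freq=6} → channel = 8 → Positive.
{band=beta, channel=6, power=12, freq=10} → channel = 6 → Positive.
{band=alpha, channel=5, power=3, freq=7} → channel = 5 → Positive.
{band=delta, channel=18, power=3, freq=1} → channel = 18 → Negative.
{band=beta, channel=8, power=14, freq=21} → channel = 8 → Positive.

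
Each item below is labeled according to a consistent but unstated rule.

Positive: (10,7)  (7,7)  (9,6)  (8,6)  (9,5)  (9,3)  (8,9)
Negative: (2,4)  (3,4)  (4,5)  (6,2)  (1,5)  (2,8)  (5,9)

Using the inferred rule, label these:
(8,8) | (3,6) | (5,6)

Positive, Negative, Negative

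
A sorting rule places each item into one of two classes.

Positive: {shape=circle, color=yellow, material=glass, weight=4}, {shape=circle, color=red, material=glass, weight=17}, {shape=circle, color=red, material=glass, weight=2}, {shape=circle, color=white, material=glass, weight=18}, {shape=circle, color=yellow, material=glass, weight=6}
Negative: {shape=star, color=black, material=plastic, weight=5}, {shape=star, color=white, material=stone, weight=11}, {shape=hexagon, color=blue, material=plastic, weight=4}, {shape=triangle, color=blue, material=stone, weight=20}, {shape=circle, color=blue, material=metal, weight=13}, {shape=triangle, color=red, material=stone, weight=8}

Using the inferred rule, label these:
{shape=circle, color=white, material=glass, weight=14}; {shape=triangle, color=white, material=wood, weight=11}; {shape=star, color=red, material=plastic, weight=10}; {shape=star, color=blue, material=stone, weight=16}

Positive, Negative, Negative, Negative

Comparing the two groups points to one rule — material is glass.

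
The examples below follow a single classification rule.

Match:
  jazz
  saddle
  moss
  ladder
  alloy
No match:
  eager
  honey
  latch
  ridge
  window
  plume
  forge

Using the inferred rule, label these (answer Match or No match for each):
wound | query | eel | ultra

No match, No match, Match, No match

The rule appears to be: has a double letter.
wound: no doubled letter, doesn't match → No match. query: no doubled letter, doesn't match → No match. eel: 'ee' doubled, checks out → Match. ultra: no doubled letter, doesn't match → No match.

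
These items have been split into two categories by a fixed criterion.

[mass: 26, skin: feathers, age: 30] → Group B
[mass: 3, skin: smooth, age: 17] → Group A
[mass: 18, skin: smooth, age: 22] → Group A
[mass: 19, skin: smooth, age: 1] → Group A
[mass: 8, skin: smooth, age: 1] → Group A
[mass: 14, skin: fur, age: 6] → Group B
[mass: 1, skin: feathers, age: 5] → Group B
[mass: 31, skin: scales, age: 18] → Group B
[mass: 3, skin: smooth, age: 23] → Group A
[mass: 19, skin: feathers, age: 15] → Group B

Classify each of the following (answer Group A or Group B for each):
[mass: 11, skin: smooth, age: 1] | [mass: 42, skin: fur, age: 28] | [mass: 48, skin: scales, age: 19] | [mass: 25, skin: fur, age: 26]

The simplest hypothesis consistent with all the labels is: skin is smooth.
[mass: 11, skin: smooth, age: 1]: skin is smooth, passes → Group A.
[mass: 42, skin: fur, age: 28]: skin is fur, does not satisfy this → Group B.
[mass: 48, skin: scales, age: 19]: skin is scales, does not satisfy this → Group B.
[mass: 25, skin: fur, age: 26]: skin is fur, does not satisfy this → Group B.

Group A, Group B, Group B, Group B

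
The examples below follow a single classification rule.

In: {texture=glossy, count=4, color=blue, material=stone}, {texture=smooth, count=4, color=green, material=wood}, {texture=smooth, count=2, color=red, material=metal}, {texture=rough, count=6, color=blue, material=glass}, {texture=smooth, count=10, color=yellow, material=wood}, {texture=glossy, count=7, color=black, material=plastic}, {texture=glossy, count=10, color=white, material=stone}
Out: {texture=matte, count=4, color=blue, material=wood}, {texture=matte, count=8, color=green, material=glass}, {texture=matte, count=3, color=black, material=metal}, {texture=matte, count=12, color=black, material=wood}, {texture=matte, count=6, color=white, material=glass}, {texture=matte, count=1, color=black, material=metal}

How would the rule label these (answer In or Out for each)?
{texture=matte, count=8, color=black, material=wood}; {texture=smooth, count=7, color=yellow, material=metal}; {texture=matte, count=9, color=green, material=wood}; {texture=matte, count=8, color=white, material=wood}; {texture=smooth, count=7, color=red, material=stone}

Out, In, Out, Out, In

Looking at the examples, the only property every 'In' case has and every 'Out' case lacks is: texture is not matte.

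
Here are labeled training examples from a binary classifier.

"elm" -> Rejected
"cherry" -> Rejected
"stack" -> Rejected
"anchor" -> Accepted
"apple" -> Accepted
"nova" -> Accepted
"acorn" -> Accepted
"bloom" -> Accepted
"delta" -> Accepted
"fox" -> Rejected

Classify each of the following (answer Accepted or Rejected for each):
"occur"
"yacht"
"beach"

The common property of the 'Accepted' items is: has ≥ 2 vowels. No 'Rejected' item has it.
"occur" → 2 vowels → Accepted.
"yacht" → 1 vowel → Rejected.
"beach" → 2 vowels → Accepted.

Accepted, Rejected, Accepted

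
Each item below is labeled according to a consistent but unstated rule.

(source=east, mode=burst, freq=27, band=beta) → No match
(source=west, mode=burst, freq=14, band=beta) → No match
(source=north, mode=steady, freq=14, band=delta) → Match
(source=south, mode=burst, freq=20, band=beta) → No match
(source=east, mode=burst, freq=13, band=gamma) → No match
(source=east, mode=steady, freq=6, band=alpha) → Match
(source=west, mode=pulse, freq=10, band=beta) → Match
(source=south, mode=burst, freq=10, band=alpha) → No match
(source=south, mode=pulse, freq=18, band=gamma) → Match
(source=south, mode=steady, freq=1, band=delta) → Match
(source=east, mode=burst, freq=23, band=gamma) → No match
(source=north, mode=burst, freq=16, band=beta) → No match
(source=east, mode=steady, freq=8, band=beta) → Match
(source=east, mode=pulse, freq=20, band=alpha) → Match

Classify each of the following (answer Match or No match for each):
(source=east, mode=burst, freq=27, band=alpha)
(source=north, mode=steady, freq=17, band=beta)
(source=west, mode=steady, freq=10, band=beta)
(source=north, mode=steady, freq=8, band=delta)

All 'Match' examples share one property — mode is not burst — and every 'No match' example lacks it.
(source=east, mode=burst, freq=27, band=alpha): mode is burst — fails the rule, so No match.
(source=north, mode=steady, freq=17, band=beta): mode is steady — qualifies, so Match.
(source=west, mode=steady, freq=10, band=beta): mode is steady — qualifies, so Match.
(source=north, mode=steady, freq=8, band=delta): mode is steady — qualifies, so Match.

No match, Match, Match, Match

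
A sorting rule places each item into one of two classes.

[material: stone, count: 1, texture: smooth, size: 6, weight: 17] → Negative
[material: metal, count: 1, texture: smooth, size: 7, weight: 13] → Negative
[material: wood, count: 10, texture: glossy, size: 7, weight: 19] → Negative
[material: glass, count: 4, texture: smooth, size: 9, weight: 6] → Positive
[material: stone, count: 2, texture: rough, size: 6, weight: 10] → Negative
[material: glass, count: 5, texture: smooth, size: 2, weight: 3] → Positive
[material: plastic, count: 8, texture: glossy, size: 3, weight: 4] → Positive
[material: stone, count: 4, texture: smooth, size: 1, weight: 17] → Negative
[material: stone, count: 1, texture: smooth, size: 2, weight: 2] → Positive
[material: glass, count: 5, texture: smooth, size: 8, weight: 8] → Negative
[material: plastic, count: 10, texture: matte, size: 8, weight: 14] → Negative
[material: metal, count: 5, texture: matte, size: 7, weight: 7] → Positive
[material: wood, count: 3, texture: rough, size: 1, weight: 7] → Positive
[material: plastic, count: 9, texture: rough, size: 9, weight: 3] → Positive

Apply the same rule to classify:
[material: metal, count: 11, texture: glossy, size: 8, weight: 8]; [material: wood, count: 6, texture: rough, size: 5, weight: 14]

Negative, Negative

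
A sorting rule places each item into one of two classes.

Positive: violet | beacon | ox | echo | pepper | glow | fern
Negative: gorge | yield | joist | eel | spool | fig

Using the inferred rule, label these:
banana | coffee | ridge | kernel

Positive, Positive, Negative, Positive

The distinguishing property — even length — holds for all the 'Positive' cases and none of the 'Negative' cases.
banana: Positive (length 6).
coffee: Positive (length 6).
ridge: Negative (length 5).
kernel: Positive (length 6).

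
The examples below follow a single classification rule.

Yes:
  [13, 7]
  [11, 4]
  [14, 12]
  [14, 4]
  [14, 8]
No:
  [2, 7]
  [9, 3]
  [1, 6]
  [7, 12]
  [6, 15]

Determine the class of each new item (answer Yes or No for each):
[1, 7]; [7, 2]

Every 'Yes' example satisfies: first ≥ 11. None of the 'No' examples do.
[1, 7]: first 1 — lacks this property, so No. [7, 2]: first 7 — lacks this property, so No.

No, No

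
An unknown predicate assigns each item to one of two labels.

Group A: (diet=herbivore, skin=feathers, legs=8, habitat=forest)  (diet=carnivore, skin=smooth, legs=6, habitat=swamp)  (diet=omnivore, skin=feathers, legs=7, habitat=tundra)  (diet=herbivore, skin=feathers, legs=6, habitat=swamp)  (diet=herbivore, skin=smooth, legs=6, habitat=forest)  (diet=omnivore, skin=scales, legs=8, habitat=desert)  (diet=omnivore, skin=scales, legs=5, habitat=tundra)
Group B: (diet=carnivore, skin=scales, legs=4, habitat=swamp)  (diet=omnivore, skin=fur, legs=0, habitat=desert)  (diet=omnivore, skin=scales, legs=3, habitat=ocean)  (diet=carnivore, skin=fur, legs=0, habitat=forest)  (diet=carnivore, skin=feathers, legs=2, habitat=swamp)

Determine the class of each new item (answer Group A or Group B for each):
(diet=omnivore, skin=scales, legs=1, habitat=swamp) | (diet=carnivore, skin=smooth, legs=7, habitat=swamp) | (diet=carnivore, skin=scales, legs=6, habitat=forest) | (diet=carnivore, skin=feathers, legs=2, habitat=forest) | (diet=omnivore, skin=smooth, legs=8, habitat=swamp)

Group B, Group A, Group A, Group B, Group A

The common property of the 'Group A' items is: legs ≥ 5. No 'Group B' item has it.
(diet=omnivore, skin=scales, legs=1, habitat=swamp) — legs = 1, hence Group B.
(diet=carnivore, skin=smooth, legs=7, habitat=swamp) — legs = 7, hence Group A.
(diet=carnivore, skin=scales, legs=6, habitat=forest) — legs = 6, hence Group A.
(diet=carnivore, skin=feathers, legs=2, habitat=forest) — legs = 2, hence Group B.
(diet=omnivore, skin=smooth, legs=8, habitat=swamp) — legs = 8, hence Group A.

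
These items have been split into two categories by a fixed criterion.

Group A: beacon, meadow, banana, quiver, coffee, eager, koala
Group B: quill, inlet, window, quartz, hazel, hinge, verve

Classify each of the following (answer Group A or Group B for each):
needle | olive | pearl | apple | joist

Group A, Group A, Group B, Group B, Group B

The common property of the 'Group A' items is: has ≥ 3 vowels. No 'Group B' item has it.
needle → 3 vowels → Group A. olive → 3 vowels → Group A. pearl → 2 vowels → Group B. apple → 2 vowels → Group B. joist → 2 vowels → Group B.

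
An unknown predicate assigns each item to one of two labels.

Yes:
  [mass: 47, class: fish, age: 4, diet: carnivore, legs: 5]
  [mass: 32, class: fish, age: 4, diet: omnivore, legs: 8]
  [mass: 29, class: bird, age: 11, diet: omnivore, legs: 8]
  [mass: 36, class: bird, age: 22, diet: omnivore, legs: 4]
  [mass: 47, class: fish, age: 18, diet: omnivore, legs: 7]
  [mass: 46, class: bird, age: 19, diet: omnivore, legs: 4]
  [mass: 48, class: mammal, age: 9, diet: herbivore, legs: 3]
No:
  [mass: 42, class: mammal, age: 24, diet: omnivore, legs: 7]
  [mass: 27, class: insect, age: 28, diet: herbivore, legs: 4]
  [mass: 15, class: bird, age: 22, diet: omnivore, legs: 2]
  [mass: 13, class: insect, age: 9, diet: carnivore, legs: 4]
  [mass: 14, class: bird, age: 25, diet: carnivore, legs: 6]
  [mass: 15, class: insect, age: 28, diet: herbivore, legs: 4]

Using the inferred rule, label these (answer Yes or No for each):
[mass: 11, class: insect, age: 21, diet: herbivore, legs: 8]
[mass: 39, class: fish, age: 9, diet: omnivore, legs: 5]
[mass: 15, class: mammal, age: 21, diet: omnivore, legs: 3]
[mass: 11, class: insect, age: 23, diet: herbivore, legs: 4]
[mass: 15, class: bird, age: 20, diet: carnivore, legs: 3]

No, Yes, No, No, No

Rule: age ≤ 22 AND mass ≥ 27. This holds for each 'Yes' example and fails for each 'No' one.
[mass: 11, class: insect, age: 21, diet: herbivore, legs: 8]: No (age = 21, mass = 11).
[mass: 39, class: fish, age: 9, diet: omnivore, legs: 5]: Yes (age = 9, mass = 39).
[mass: 15, class: mammal, age: 21, diet: omnivore, legs: 3]: No (age = 21, mass = 15).
[mass: 11, class: insect, age: 23, diet: herbivore, legs: 4]: No (age = 23, mass = 11).
[mass: 15, class: bird, age: 20, diet: carnivore, legs: 3]: No (age = 20, mass = 15).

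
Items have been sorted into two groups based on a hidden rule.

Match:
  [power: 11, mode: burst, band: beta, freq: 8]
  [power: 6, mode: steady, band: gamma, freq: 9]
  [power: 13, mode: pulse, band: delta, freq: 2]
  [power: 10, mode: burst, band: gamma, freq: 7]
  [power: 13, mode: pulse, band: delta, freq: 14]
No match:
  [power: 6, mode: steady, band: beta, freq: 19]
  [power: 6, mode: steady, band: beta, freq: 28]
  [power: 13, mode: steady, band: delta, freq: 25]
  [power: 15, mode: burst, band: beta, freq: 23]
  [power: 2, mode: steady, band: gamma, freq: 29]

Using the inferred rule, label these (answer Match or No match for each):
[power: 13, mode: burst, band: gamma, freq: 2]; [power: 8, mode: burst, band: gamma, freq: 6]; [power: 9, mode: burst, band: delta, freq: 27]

Match, Match, No match

The common property of the 'Match' items is: freq ≤ 14. No 'No match' item has it.
[power: 13, mode: burst, band: gamma, freq: 2] → freq = 2 → Match. [power: 8, mode: burst, band: gamma, freq: 6] → freq = 6 → Match. [power: 9, mode: burst, band: delta, freq: 27] → freq = 27 → No match.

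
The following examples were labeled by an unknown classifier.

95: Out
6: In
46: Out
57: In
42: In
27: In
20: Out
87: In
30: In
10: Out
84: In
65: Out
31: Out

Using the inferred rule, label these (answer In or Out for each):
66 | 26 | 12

In, Out, In

One predicate separates the groups cleanly: multiple of 3.
66: In (66 = 3·22). 26: Out (26 = 3·8 + 2). 12: In (12 = 3·4).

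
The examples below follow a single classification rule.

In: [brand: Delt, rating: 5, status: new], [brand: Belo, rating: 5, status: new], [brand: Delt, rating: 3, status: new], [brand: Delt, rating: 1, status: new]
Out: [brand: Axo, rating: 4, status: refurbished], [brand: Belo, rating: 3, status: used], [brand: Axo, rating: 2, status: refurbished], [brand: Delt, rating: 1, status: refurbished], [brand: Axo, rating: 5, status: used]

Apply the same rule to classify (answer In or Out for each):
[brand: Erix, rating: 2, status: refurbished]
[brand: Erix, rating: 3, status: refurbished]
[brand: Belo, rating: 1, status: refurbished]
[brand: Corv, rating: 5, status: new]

Out, Out, Out, In

The classifier is using: status is new.
[brand: Erix, rating: 2, status: refurbished] → status is refurbished → Out. [brand: Erix, rating: 3, status: refurbished] → status is refurbished → Out. [brand: Belo, rating: 1, status: refurbished] → status is refurbished → Out. [brand: Corv, rating: 5, status: new] → status is new → In.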